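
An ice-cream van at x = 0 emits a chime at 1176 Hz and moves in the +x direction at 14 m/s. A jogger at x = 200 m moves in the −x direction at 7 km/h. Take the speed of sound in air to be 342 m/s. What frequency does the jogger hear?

1233 Hz

7 km/h = 1.944 m/s.
The observer lies on the +x side, so the source is heading toward the observer and the observer is heading toward the source.
Both move, so f' = f · (v + v_o)/(v − v_s).
f' = 1176 × (342 + 1.944)/(342 − 14) = 1176 × 343.94/328 ≈ 1233 Hz.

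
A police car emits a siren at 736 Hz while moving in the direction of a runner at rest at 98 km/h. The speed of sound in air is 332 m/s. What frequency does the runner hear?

802 Hz

98 km/h = 27.22 m/s.
Only the source moves, toward the listener, so f' = f · v/(v − v_s).
f' = 736 × 332/(332 − 27.22) = 736 × 332/304.8 ≈ 802 Hz.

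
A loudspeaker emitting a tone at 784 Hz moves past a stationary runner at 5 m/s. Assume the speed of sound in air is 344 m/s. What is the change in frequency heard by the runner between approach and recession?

22.8 Hz

Approaching: f₁ = f · v/(v − v_s) = 784 × 344/339 ≈ 795.6 Hz.
Receding: f₂ = f · v/(v + v_s) = 784 × 344/349 ≈ 772.8 Hz.
Drop: f₁ − f₂ = 2f·v·v_s/(v² − v_s²) = 2 × 784 × 344 × 5/(344² − 5²) ≈ 22.8 Hz.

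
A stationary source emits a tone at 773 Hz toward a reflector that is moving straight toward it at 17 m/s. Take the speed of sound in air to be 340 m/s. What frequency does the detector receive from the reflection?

854 Hz

At the reflector (a moving observer), f₁ = f₀ · (v + u)/v = 773 × 357/340 ≈ 812 Hz.
The reflection then acts as a moving source: f₂ = f₁ · v/(v − u) ≈ 854 Hz.
Equivalently f₂ = f₀ · (v + u)/(v − u).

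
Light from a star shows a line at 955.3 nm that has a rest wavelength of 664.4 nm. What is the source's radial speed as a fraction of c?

0.348c

λ'/λ₀ = 1.4378 > 1 (redshift), so the source is receding.
λ'/λ₀ = √((1 + β)/(1 − β)) for a receding source ⇒ β = (r² − 1)/(r² + 1) with r = λ'/λ₀.
β = (2.0674 − 1)/(2.0674 + 1) ≈ 0.348.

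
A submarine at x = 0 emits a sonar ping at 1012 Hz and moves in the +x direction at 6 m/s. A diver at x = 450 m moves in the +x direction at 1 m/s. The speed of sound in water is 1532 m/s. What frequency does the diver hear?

The observer lies on the +x side, so the source is heading toward the observer and the observer is heading away from the source.
With source approaching and observer receding, f' = f · (v − v_o)/(v − v_s).
f' = 1012 × (1532 − 1)/(1532 − 6) = 1012 × 1531/1526 ≈ 1015 Hz.

1015 Hz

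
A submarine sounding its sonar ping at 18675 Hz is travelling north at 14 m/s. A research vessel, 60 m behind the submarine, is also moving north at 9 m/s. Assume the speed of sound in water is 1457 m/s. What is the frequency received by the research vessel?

The research vessel is behind, so the submarine is moving away from it while the research vessel is moving toward the submarine.
With source receding and observer approaching, f' = f · (v + v_o)/(v + v_s).
f' = 18675 × (1457 + 9)/(1457 + 14) = 18675 × 1466/1471 ≈ 18612 Hz.

18612 Hz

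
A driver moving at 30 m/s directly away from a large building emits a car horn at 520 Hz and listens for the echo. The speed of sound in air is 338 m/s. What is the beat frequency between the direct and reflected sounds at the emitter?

The large building receives the sound from a moving source: f₁ = f₀ · v/(v + v_e) = 520 × 338/368 ≈ 477.6 Hz.
On the return leg the driver is a moving observer: f₂ = f₁ · (v − v_e)/v = 477.6 × 308/338 ≈ 435.2 Hz.
Equivalently f₂ = f₀ · (v − v_e)/(v + v_e).
Beat against the emitted tone: |f₂ − f₀| = 2v_e·f₀/(v + v_e) = 2 × 30 × 520/368 ≈ 85 Hz.

85 Hz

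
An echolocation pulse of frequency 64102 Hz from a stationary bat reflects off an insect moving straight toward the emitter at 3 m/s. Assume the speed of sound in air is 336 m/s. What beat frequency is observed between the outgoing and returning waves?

1155 Hz

The insect first receives the wave as a moving observer: f₁ = f₀ · (v + u)/v = 64102 × (336 + 3)/336 ≈ 64674 Hz.
On reflection it acts as a source moving toward the stationary detector: f₂ = f₁ · v/(v − u) = 64674 × 336/333 ≈ 65257 Hz.
Equivalently f₂ = f₀ · (v + u)/(v − u).
Beat frequency: |f₂ − f₀| = 2u·f₀/(v − u) = 2 × 3 × 64102/333 ≈ 1155 Hz.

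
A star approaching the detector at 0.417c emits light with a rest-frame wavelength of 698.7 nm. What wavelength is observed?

Relativistic Doppler for wavelength: λ' = λ₀ · √((1 − β)/(1 + β)).
λ' = 698.7 × √(0.5830/1.4170) = 698.7 × 0.64143 ≈ 448.2 nm.

448.2 nm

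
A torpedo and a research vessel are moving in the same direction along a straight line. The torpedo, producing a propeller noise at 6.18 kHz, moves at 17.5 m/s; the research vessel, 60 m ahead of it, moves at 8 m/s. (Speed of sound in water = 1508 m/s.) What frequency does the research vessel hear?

The research vessel is ahead, so the torpedo is moving toward it while the research vessel is moving away from the torpedo.
Both move, so f' = f · (v − v_o)/(v − v_s).
f' = 6.18 × (1508 − 8)/(1508 − 17.5) = 6.18 × 1500/1490.5 ≈ 6.22 kHz.

6.22 kHz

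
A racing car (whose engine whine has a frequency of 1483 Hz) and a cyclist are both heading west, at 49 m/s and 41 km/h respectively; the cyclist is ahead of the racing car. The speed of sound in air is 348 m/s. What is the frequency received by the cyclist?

1670 Hz

41 km/h = 11.39 m/s.
The cyclist is ahead, so the racing car is moving toward it while the cyclist is moving away from the racing car.
Both move, so f' = f · (v − v_o)/(v − v_s).
f' = 1483 × (348 − 11.39)/(348 − 49) = 1483 × 336.61/299 ≈ 1670 Hz.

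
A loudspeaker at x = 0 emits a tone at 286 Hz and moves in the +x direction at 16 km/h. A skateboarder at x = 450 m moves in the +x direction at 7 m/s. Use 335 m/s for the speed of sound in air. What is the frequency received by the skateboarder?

16 km/h = 4.444 m/s.
The observer lies on the +x side, so the source is heading toward the observer and the observer is heading away from the source.
With source approaching and observer receding, f' = f · (v − v_o)/(v − v_s).
f' = 286 × (335 − 7)/(335 − 4.444) = 286 × 328/330.56 ≈ 284 Hz.

284 Hz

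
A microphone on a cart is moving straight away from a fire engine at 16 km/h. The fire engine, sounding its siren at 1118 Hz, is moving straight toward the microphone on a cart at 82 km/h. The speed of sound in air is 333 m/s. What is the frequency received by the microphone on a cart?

82 km/h = 22.78 m/s; 16 km/h = 4.444 m/s.
With source approaching and observer receding, f' = f · (v − v_o)/(v − v_s).
f' = 1118 × (333 − 4.444)/(333 − 22.78) = 1118 × 328.56/310.22 ≈ 1184 Hz.

1184 Hz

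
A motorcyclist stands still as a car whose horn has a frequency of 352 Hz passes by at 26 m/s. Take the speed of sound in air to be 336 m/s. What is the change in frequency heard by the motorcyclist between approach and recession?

Approaching: f₁ = f · v/(v − v_s) = 352 × 336/310 ≈ 381.5 Hz.
Receding: f₂ = f · v/(v + v_s) = 352 × 336/362 ≈ 326.7 Hz.
Drop: f₁ − f₂ = 2f·v·v_s/(v² − v_s²) = 2 × 352 × 336 × 26/(336² − 26²) ≈ 54.8 Hz.

54.8 Hz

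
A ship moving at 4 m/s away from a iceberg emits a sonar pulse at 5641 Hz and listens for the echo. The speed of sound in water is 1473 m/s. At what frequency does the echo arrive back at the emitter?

5610 Hz

The iceberg receives the sound from a moving source: f₁ = f₀ · v/(v + v_e) = 5641 × 1473/1477 ≈ 5626 Hz.
On the return leg the ship is a moving observer: f₂ = f₁ · (v − v_e)/v = 5626 × 1469/1473 ≈ 5610 Hz.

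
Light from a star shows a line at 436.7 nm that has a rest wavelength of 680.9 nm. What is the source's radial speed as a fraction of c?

λ'/λ₀ = 0.6414 < 1 (blueshift), so the source is approaching.
λ'/λ₀ = √((1 − β)/(1 + β)) for an approaching source ⇒ β = (1 − r²)/(1 + r²) with r = λ'/λ₀.
β = (1 − 0.4113)/(1 + 0.4113) ≈ 0.417.

0.417c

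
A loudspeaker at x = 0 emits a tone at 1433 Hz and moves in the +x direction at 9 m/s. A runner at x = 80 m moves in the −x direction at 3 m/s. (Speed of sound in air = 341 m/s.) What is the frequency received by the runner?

The observer lies on the +x side, so the source is heading toward the observer and the observer is heading toward the source.
General Doppler shift: f' = f · (v + v_o)/(v − v_s).
f' = 1433 × (341 + 3)/(341 − 9) = 1433 × 344/332 ≈ 1485 Hz.

1485 Hz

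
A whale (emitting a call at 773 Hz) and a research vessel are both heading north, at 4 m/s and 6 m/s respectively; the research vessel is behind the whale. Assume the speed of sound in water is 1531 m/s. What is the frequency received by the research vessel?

The research vessel is behind, so the whale is moving away from it while the research vessel is moving toward the whale.
Both move, so f' = f · (v + v_o)/(v + v_s).
f' = 773 × (1531 + 6)/(1531 + 4) = 773 × 1537/1535 ≈ 774 Hz.

774 Hz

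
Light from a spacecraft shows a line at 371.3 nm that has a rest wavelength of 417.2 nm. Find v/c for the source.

0.116c

λ'/λ₀ = 0.8900 < 1 (blueshift), so the source is approaching.
λ'/λ₀ = √((1 − β)/(1 + β)) for an approaching source ⇒ β = (1 − r²)/(1 + r²) with r = λ'/λ₀.
β = (1 − 0.7921)/(1 + 0.7921) ≈ 0.116.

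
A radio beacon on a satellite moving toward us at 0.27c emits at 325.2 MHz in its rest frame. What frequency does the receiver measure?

Relativistic Doppler for frequency: f' = f₀ · √((1 + β)/(1 − β)).
f' = 325.2 × √(1.2700/0.7300) = 325.2 × 1.31899 ≈ 428.9 MHz.

428.9 MHz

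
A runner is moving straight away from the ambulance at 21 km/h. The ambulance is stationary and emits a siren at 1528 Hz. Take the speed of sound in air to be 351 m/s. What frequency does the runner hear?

21 km/h = 5.833 m/s.
Only the observer moves, away from the source, so f' = f · (v − v_o)/v.
f' = 1528 × (351 − 5.833)/351 = 1528 × 345.17/351 ≈ 1503 Hz.

1503 Hz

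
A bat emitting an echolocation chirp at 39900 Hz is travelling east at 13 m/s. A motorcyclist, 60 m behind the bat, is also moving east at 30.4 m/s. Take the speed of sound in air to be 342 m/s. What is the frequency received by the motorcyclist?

41856 Hz

The motorcyclist is behind, so the bat is moving away from it while the motorcyclist is moving toward the bat.
General Doppler shift: f' = f · (v + v_o)/(v + v_s).
f' = 39900 × (342 + 30.4)/(342 + 13) = 39900 × 372.4/355 ≈ 41856 Hz.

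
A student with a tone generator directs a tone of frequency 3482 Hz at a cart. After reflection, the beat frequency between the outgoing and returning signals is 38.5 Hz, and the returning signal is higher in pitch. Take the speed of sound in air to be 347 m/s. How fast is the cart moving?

Double Doppler shift off a moving reflector: f₂ = f₀ · (v + u)/(v − u) (u > 0 toward emitter).
Returning signal is higher, so f₂ = f₀ + Δf = 3482 + 38.5 = 3520.5 Hz.
Rearranging, u = v · (f₂ − f₀)/(f₂ + f₀) = 347 × 38.5/7002.5 ≈ 1.91 m/s.
So the cart is moving at 1.91 m/s toward the emitter.

1.91 m/s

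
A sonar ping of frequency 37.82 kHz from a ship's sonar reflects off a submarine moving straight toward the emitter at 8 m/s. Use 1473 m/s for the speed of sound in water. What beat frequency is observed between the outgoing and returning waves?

At the submarine (a moving observer), f₁ = f₀ · (v + u)/v = 37.82 × 1481/1473 ≈ 38.025 kHz.
On reflection it acts as a source moving toward the stationary detector: f₂ = f₁ · v/(v − u) = 38.025 × 1473/1465 ≈ 38.233 kHz.
Equivalently f₂ = f₀ · (v + u)/(v − u).
Beat frequency (with f₀ = 37820 Hz): |f₂ − f₀| = 2u·f₀/(v − u) = 2 × 8 × 37820/1465 ≈ 413 Hz.

413 Hz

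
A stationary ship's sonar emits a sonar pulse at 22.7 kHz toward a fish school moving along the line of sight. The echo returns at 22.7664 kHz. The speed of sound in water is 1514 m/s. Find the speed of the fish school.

Double Doppler shift off a moving reflector: f₂ = f₀ · (v + u)/(v − u) (u > 0 toward emitter).
Rearranging, u = v · (f₂ − f₀)/(f₂ + f₀) = 1514 × 0.0664/45.4664 ≈ 2.21 m/s.
So the fish school is moving at 2.21 m/s toward the emitter.

2.21 m/s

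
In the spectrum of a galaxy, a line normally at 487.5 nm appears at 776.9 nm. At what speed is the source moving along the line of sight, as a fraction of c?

0.435

λ'/λ₀ = 1.5936 > 1 (redshift), so the source is receding.
λ'/λ₀ = √((1 + β)/(1 − β)) for a receding source ⇒ β = (r² − 1)/(r² + 1) with r = λ'/λ₀.
β = (2.5397 − 1)/(2.5397 + 1) ≈ 0.435.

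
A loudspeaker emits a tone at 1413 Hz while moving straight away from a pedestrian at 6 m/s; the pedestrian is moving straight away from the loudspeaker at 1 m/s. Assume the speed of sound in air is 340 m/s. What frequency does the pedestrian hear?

1384 Hz

With source receding and observer receding, f' = f · (v − v_o)/(v + v_s).
f' = 1413 × (340 − 1)/(340 + 6) = 1413 × 339/346 ≈ 1384 Hz.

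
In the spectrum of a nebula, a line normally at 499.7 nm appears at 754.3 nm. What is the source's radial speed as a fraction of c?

0.390c

λ'/λ₀ = 1.5095 > 1 (redshift), so the source is receding.
λ'/λ₀ = √((1 + β)/(1 − β)) for a receding source ⇒ β = (r² − 1)/(r² + 1) with r = λ'/λ₀.
β = (2.2786 − 1)/(2.2786 + 1) ≈ 0.390.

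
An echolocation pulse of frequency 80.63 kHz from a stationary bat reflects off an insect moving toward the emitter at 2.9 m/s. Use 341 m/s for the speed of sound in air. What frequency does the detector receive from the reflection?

82.0 kHz

At the insect (a moving observer), f₁ = f₀ · (v + u)/v = 80.63 × 343.9/341 ≈ 81.3 kHz.
On reflection it acts as a source moving toward the stationary detector: f₂ = f₁ · v/(v − u) = 81.3 × 341/338.1 ≈ 82.0 kHz.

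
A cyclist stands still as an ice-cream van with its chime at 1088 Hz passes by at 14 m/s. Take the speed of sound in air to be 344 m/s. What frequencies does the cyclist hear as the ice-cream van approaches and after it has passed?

Approaching: f₁ = f · v/(v − v_s) = 1088 × 344/330 ≈ 1134 Hz.
Receding: f₂ = f · v/(v + v_s) = 1088 × 344/358 ≈ 1045 Hz.

1134 Hz approaching; 1045 Hz receding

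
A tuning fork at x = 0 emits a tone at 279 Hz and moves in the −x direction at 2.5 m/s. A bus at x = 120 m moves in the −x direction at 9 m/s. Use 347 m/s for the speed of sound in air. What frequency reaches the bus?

The observer lies on the +x side, so the source is heading away from the observer and the observer is heading toward the source.
With source receding and observer approaching, f' = f · (v + v_o)/(v + v_s).
f' = 279 × (347 + 9)/(347 + 2.5) = 279 × 356/349.5 ≈ 284 Hz.

284 Hz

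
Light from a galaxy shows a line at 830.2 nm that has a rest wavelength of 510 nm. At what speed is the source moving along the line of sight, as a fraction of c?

0.452

λ'/λ₀ = 1.6278 > 1 (redshift), so the source is receding.
λ'/λ₀ = √((1 + β)/(1 − β)) for a receding source ⇒ β = (r² − 1)/(r² + 1) with r = λ'/λ₀.
β = (2.6499 − 1)/(2.6499 + 1) ≈ 0.452.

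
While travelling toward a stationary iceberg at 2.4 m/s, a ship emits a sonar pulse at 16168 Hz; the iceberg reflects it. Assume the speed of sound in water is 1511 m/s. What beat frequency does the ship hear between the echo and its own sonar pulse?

51.4 Hz

The iceberg receives the sound from a moving source: f₁ = f₀ · v/(v − v_e) = 16168 × 1511/1508.6 ≈ 16193.7 Hz.
On the return leg the ship is a moving observer: f₂ = f₁ · (v + v_e)/v = 16193.7 × 1513.4/1511 ≈ 16219.4 Hz.
Beat against the emitted tone: |f₂ − f₀| = 2v_e·f₀/(v − v_e) = 2 × 2.4 × 16168/1508.6 ≈ 51.4 Hz.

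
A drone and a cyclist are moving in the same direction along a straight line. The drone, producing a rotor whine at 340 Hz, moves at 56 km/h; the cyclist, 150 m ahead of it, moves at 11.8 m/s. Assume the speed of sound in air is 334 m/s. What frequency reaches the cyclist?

56 km/h = 15.56 m/s.
The cyclist is ahead, so the drone is moving toward it while the cyclist is moving away from the drone.
General Doppler shift: f' = f · (v − v_o)/(v − v_s).
f' = 340 × (334 − 11.8)/(334 − 15.56) = 340 × 322.2/318.44 ≈ 344 Hz.

344 Hz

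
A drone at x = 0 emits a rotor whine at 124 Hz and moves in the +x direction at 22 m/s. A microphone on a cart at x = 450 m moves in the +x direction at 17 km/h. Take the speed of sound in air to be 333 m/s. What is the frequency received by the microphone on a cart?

131 Hz

17 km/h = 4.722 m/s.
The observer lies on the +x side, so the source is heading toward the observer and the observer is heading away from the source.
Both move, so f' = f · (v − v_o)/(v − v_s).
f' = 124 × (333 − 4.722)/(333 − 22) = 124 × 328.28/311 ≈ 131 Hz.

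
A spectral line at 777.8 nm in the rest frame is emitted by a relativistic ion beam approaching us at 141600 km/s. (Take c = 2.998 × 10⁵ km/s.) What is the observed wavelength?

β = v/c = 141600/299800 = 0.4723.
Relativistic Doppler for wavelength: λ' = λ₀ · √((1 − β)/(1 + β)).
λ' = 777.8 × √(0.5277/1.4723) = 777.8 × 0.59867 ≈ 465.6 nm.

465.6 nm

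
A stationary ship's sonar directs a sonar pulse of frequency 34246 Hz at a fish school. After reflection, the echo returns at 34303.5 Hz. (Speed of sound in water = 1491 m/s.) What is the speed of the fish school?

Double Doppler shift off a moving reflector: f₂ = f₀ · (v + u)/(v − u) (u > 0 toward emitter).
Rearranging, u = v · (f₂ − f₀)/(f₂ + f₀) = 1491 × 57.5/68549.5 ≈ 1.25 m/s.
So the fish school is moving at 1.25 m/s toward the emitter.

1.25 m/s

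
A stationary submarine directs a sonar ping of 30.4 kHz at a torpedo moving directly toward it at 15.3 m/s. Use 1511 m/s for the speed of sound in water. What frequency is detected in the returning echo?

At the torpedo (a moving observer), f₁ = f₀ · (v + u)/v = 30.4 × 1526.3/1511 ≈ 30.7 kHz.
On reflection it acts as a source moving toward the stationary detector: f₂ = f₁ · v/(v − u) = 30.7 × 1511/1495.7 ≈ 31.0 kHz.

31.0 kHz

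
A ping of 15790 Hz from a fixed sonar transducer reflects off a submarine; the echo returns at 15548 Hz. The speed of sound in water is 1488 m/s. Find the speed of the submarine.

Double Doppler shift off a moving reflector: f₂ = f₀ · (v + u)/(v − u) (u > 0 toward emitter).
Rearranging, u = v · (f₂ − f₀)/(f₂ + f₀) = 1488 × -242/31338 ≈ -11.5 m/s.
So the submarine is moving at 11.5 m/s away from the emitter.

11.5 m/s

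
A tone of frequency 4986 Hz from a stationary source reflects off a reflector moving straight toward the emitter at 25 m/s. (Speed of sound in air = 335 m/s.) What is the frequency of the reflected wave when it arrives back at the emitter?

At the reflector (a moving observer), f₁ = f₀ · (v + u)/v = 4986 × 360/335 ≈ 5358 Hz.
The reflection then acts as a moving source: f₂ = f₁ · v/(v − u) ≈ 5790 Hz.

5790 Hz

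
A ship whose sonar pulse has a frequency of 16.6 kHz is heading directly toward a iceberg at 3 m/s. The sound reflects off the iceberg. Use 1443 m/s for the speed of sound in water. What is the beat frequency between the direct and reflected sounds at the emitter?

The iceberg receives the sound from a moving source: f₁ = f₀ · v/(v − v_e) = 16.6 × 1443/1440 ≈ 16.6346 kHz.
On the return leg the ship is a moving observer: f₂ = f₁ · (v + v_e)/v = 16.6346 × 1446/1443 ≈ 16.6692 kHz.
Beat against the emitted tone (with f₀ = 16600 Hz): |f₂ − f₀| = 2v_e·f₀/(v − v_e) = 2 × 3 × 16600/1440 ≈ 69 Hz.

69 Hz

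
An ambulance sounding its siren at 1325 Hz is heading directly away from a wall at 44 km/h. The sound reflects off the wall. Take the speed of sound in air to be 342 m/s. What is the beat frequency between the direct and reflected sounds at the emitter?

44 km/h = 12.22 m/s.
The wall receives the sound from a moving source: f₁ = f₀ · v/(v + v_e) = 1325 × 342/354.22 ≈ 1279.3 Hz.
On the return leg the ambulance is a moving observer: f₂ = f₁ · (v − v_e)/v = 1279.3 × 329.78/342 ≈ 1233.6 Hz.
Beat against the emitted tone: |f₂ − f₀| = 2v_e·f₀/(v + v_e) = 2 × 12.22 × 1325/354.22 ≈ 91 Hz.

91 Hz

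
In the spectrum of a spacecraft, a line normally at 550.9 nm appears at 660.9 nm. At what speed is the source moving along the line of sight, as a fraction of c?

λ'/λ₀ = 1.1997 > 1 (redshift), so the source is receding.
λ'/λ₀ = √((1 + β)/(1 − β)) for a receding source ⇒ β = (r² − 1)/(r² + 1) with r = λ'/λ₀.
β = (1.4392 − 1)/(1.4392 + 1) ≈ 0.180.

0.180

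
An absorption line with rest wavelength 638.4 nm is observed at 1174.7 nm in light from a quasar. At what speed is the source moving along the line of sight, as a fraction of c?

λ'/λ₀ = 1.8401 > 1 (redshift), so the source is receding.
λ'/λ₀ = √((1 + β)/(1 − β)) for a receding source ⇒ β = (r² − 1)/(r² + 1) with r = λ'/λ₀.
β = (3.3859 − 1)/(3.3859 + 1) ≈ 0.544.

0.544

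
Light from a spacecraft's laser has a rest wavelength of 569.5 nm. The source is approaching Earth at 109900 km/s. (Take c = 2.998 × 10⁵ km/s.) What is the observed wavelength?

387.7 nm

β = v/c = 109900/299800 = 0.3666.
Relativistic Doppler for wavelength: λ' = λ₀ · √((1 − β)/(1 + β)).
λ' = 569.5 × √(0.6334/1.3666) = 569.5 × 0.68082 ≈ 387.7 nm.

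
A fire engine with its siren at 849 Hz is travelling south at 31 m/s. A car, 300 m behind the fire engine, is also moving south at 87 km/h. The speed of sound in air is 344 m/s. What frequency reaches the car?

87 km/h = 24.17 m/s.
The car is behind, so the fire engine is moving away from it while the car is moving toward the fire engine.
General Doppler shift: f' = f · (v + v_o)/(v + v_s).
f' = 849 × (344 + 24.17)/(344 + 31) = 849 × 368.17/375 ≈ 834 Hz.

834 Hz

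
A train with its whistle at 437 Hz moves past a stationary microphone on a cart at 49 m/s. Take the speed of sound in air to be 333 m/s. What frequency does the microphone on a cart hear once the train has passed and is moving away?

Receding: f₂ = f · v/(v + v_s) = 437 × 333/382 ≈ 381 Hz.

381 Hz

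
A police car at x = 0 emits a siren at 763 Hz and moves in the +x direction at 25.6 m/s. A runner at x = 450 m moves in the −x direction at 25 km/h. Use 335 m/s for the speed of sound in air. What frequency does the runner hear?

25 km/h = 6.944 m/s.
The observer lies on the +x side, so the source is heading toward the observer and the observer is heading toward the source.
General Doppler shift: f' = f · (v + v_o)/(v − v_s).
f' = 763 × (335 + 6.944)/(335 − 25.6) = 763 × 341.94/309.4 ≈ 843 Hz.

843 Hz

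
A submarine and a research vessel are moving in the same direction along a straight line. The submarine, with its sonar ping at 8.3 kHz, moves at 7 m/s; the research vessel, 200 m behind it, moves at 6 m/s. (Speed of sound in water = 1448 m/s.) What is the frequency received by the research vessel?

8.29 kHz

The research vessel is behind, so the submarine is moving away from it while the research vessel is moving toward the submarine.
With source receding and observer approaching, f' = f · (v + v_o)/(v + v_s).
f' = 8.3 × (1448 + 6)/(1448 + 7) = 8.3 × 1454/1455 ≈ 8.29 kHz.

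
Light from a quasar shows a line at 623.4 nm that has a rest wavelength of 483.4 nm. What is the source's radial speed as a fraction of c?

0.249

λ'/λ₀ = 1.2896 > 1 (redshift), so the source is receding.
λ'/λ₀ = √((1 + β)/(1 − β)) for a receding source ⇒ β = (r² − 1)/(r² + 1) with r = λ'/λ₀.
β = (1.6631 − 1)/(1.6631 + 1) ≈ 0.249.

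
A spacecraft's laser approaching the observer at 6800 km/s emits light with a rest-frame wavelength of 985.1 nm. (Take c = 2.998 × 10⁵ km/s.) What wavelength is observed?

963.0 nm

β = v/c = 6800/299800 = 0.0227.
Relativistic Doppler for wavelength: λ' = λ₀ · √((1 − β)/(1 + β)).
λ' = 985.1 × √(0.9773/1.0227) = 985.1 × 0.97757 ≈ 963.0 nm.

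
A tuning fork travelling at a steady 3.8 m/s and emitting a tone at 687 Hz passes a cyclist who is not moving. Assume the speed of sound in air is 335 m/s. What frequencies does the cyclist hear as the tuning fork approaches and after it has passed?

Approaching: f₁ = f · v/(v − v_s) = 687 × 335/331.2 ≈ 695 Hz.
Receding: f₂ = f · v/(v + v_s) = 687 × 335/338.8 ≈ 679 Hz.

695 Hz approaching; 679 Hz receding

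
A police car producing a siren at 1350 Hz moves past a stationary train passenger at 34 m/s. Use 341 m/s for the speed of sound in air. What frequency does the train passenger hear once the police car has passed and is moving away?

1228 Hz

Receding: f₂ = f · v/(v + v_s) = 1350 × 341/375 ≈ 1228 Hz.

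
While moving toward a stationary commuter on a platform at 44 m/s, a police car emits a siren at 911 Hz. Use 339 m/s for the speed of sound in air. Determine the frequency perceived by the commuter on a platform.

1047 Hz

With the source moving toward a stationary observer, f' = f · v/(v − v_s).
f' = 911 × 339/(339 − 44) = 911 × 339/295 ≈ 1047 Hz.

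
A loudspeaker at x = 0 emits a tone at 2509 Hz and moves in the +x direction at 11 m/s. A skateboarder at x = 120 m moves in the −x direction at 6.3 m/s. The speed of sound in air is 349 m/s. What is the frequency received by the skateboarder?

2637 Hz

The observer lies on the +x side, so the source is heading toward the observer and the observer is heading toward the source.
General Doppler shift: f' = f · (v + v_o)/(v − v_s).
f' = 2509 × (349 + 6.3)/(349 − 11) = 2509 × 355.3/338 ≈ 2637 Hz.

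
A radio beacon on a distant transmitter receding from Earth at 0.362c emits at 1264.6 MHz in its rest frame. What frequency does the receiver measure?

865.5 MHz

Relativistic Doppler for frequency: f' = f₀ · √((1 − β)/(1 + β)).
f' = 1264.6 × √(0.6380/1.3620) = 1264.6 × 0.68442 ≈ 865.5 MHz.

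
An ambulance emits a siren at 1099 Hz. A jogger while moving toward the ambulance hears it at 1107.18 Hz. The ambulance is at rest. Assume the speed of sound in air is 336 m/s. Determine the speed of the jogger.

2.50 m/s

f' = f · (v + v_o)/v ⇒ v_o = v · |f'/f − 1|.
v_o = 336 × |1107.18/1099 − 1| = 336 × 0.007443 ≈ 2.50 m/s.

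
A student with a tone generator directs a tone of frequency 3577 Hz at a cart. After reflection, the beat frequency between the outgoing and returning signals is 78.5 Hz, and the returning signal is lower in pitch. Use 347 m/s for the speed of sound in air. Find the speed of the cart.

3.8 m/s

Double Doppler shift off a moving reflector: f₂ = f₀ · (v + u)/(v − u) (u > 0 toward emitter).
Returning signal is lower, so f₂ = f₀ − Δf = 3577 − 78.5 = 3498.5 Hz.
Rearranging, u = v · (f₂ − f₀)/(f₂ + f₀) = 347 × -78.5/7075.5 ≈ -3.8 m/s.
So the cart is moving at 3.8 m/s away from the emitter.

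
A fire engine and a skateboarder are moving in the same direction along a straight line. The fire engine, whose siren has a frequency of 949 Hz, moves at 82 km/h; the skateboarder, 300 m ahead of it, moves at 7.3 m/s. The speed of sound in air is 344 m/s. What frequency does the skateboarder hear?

82 km/h = 22.78 m/s.
The skateboarder is ahead, so the fire engine is moving toward it while the skateboarder is moving away from the fire engine.
General Doppler shift: f' = f · (v − v_o)/(v − v_s).
f' = 949 × (344 − 7.3)/(344 − 22.78) = 949 × 336.7/321.22 ≈ 995 Hz.

995 Hz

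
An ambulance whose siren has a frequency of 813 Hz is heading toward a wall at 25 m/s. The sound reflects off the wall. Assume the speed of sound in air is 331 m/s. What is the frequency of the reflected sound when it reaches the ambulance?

The wall receives the sound from a moving source: f₁ = f₀ · v/(v − v_e) = 813 × 331/306 ≈ 879 Hz.
On the return leg the ambulance is a moving observer: f₂ = f₁ · (v + v_e)/v = 879 × 356/331 ≈ 946 Hz.
Equivalently f₂ = f₀ · (v + v_e)/(v − v_e).

946 Hz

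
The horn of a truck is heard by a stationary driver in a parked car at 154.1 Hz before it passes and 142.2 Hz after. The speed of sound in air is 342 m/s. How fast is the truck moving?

13.7 m/s

f₁/f₂ = (v + v_s)/(v − v_s), so v_s = v · (f₁ − f₂)/(f₁ + f₂).
v_s = 342 × (154.1 − 142.2)/(154.1 + 142.2) = 342 × 11.9/296.3 ≈ 13.7 m/s.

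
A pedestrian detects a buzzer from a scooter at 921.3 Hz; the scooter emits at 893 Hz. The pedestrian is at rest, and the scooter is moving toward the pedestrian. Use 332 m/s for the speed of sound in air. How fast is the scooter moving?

10.2 m/s

f' = f · v/(v − v_s) ⇒ v_s = v · |1 − f/f'|.
v_s = 332 × |1 − 893/921.3| = 332 × 0.03072 ≈ 10.2 m/s.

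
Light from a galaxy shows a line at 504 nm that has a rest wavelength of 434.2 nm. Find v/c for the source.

λ'/λ₀ = 1.1608 > 1 (redshift), so the source is receding.
λ'/λ₀ = √((1 + β)/(1 − β)) for a receding source ⇒ β = (r² − 1)/(r² + 1) with r = λ'/λ₀.
β = (1.3474 − 1)/(1.3474 + 1) ≈ 0.148.

0.148c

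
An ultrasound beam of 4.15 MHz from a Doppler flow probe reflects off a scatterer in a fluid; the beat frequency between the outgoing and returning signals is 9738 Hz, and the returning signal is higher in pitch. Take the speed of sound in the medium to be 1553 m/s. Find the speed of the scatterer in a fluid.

1.82 m/s

Double Doppler shift off a moving reflector: f₂ = f₀ · (v + u)/(v − u) (u > 0 toward emitter).
Returning signal is higher, so f₂ = f₀ + Δf = 4150000 + 9738 = 4159738 Hz.
Rearranging, u = v · (f₂ − f₀)/(f₂ + f₀) = 1553 × 9738/8309738 ≈ 1.82 m/s.
So the scatterer in a fluid is moving at 1.82 m/s toward the emitter.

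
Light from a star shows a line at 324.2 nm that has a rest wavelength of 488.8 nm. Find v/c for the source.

λ'/λ₀ = 0.6633 < 1 (blueshift), so the source is approaching.
λ'/λ₀ = √((1 − β)/(1 + β)) for an approaching source ⇒ β = (1 − r²)/(1 + r²) with r = λ'/λ₀.
β = (1 − 0.4399)/(1 + 0.4399) ≈ 0.389.

0.389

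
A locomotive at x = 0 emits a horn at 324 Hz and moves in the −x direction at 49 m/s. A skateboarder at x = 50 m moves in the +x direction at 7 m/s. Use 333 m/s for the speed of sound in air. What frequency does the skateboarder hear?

277 Hz

The observer lies on the +x side, so the source is heading away from the observer and the observer is heading away from the source.
General Doppler shift: f' = f · (v − v_o)/(v + v_s).
f' = 324 × (333 − 7)/(333 + 49) = 324 × 326/382 ≈ 277 Hz.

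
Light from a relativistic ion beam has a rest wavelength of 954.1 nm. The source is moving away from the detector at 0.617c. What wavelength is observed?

Relativistic Doppler for wavelength: λ' = λ₀ · √((1 + β)/(1 − β)).
λ' = 954.1 × √(1.6170/0.3830) = 954.1 × 2.05473 ≈ 1960.4 nm.

1960.4 nm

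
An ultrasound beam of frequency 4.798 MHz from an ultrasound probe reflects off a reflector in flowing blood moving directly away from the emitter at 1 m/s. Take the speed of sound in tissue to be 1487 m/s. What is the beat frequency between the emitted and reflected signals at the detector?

The reflector in flowing blood first receives the wave as a moving observer: f₁ = f₀ · (v − u)/v = 4.798 × (1487 − 1)/1487 ≈ 4.79477 MHz.
On reflection it acts as a source moving away from the stationary detector: f₂ = f₁ · v/(v + u) = 4.79477 × 1487/1488 ≈ 4.79155 MHz.
Equivalently f₂ = f₀ · (v − u)/(v + u).
Beat frequency (with f₀ = 4798000 Hz): |f₂ − f₀| = 2u·f₀/(v + u) = 2 × 1 × 4798000/1488 ≈ 6449 Hz.

6449 Hz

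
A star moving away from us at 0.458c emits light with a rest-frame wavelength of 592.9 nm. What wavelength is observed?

Relativistic Doppler for wavelength: λ' = λ₀ · √((1 + β)/(1 − β)).
λ' = 592.9 × √(1.4580/0.5420) = 592.9 × 1.64013 ≈ 972.4 nm.

972.4 nm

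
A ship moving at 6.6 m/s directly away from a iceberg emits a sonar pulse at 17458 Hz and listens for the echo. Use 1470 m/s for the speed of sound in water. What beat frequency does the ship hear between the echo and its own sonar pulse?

The iceberg receives the sound from a moving source: f₁ = f₀ · v/(v + v_e) = 17458 × 1470/1476.6 ≈ 17380.0 Hz.
On the return leg the ship is a moving observer: f₂ = f₁ · (v − v_e)/v = 17380.0 × 1463.4/1470 ≈ 17301.9 Hz.
Equivalently f₂ = f₀ · (v − v_e)/(v + v_e).
Beat against the emitted tone: |f₂ − f₀| = 2v_e·f₀/(v + v_e) = 2 × 6.6 × 17458/1476.6 ≈ 156 Hz.

156 Hz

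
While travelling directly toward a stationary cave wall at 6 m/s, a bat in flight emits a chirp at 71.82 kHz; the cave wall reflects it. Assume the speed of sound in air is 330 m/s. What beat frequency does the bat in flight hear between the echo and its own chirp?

2660 Hz

The cave wall receives the sound from a moving source: f₁ = f₀ · v/(v − v_e) = 71.82 × 330/324 ≈ 73.15 kHz.
On the return leg the bat in flight is a moving observer: f₂ = f₁ · (v + v_e)/v = 73.15 × 336/330 ≈ 74.48 kHz.
Equivalently f₂ = f₀ · (v + v_e)/(v − v_e).
Beat against the emitted tone (with f₀ = 71820 Hz): |f₂ − f₀| = 2v_e·f₀/(v − v_e) = 2 × 6 × 71820/324 ≈ 2660 Hz.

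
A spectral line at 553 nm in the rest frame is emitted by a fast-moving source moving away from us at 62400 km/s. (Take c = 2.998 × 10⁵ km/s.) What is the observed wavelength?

683.1 nm

β = v/c = 62400/299800 = 0.2081.
Relativistic Doppler for wavelength: λ' = λ₀ · √((1 + β)/(1 − β)).
λ' = 553 × √(1.2081/0.7919) = 553 × 1.23519 ≈ 683.1 nm.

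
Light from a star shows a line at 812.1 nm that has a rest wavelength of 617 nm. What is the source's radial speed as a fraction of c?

0.268c

λ'/λ₀ = 1.3162 > 1 (redshift), so the source is receding.
λ'/λ₀ = √((1 + β)/(1 − β)) for a receding source ⇒ β = (r² − 1)/(r² + 1) with r = λ'/λ₀.
β = (1.7324 − 1)/(1.7324 + 1) ≈ 0.268.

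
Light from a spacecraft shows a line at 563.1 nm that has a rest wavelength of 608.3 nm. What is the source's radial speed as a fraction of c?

0.077c

λ'/λ₀ = 0.9257 < 1 (blueshift), so the source is approaching.
λ'/λ₀ = √((1 − β)/(1 + β)) for an approaching source ⇒ β = (1 − r²)/(1 + r²) with r = λ'/λ₀.
β = (1 − 0.8569)/(1 + 0.8569) ≈ 0.077.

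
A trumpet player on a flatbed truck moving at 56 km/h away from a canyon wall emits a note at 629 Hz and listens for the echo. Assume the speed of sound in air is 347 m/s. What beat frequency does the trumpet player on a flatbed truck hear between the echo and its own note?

56 km/h = 15.56 m/s.
The canyon wall receives the sound from a moving source: f₁ = f₀ · v/(v + v_e) = 629 × 347/362.56 ≈ 602.0 Hz.
On the return leg the trumpet player on a flatbed truck is a moving observer: f₂ = f₁ · (v − v_e)/v = 602.0 × 331.44/347 ≈ 575.0 Hz.
Equivalently f₂ = f₀ · (v − v_e)/(v + v_e).
Beat against the emitted tone: |f₂ − f₀| = 2v_e·f₀/(v + v_e) = 2 × 15.56 × 629/362.56 ≈ 54.0 Hz.

54.0 Hz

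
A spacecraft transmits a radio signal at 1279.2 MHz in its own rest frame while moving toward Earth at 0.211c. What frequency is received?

Relativistic Doppler for frequency: f' = f₀ · √((1 + β)/(1 − β)).
f' = 1279.2 × √(1.2110/0.7890) = 1279.2 × 1.23889 ≈ 1584.8 MHz.

1584.8 MHz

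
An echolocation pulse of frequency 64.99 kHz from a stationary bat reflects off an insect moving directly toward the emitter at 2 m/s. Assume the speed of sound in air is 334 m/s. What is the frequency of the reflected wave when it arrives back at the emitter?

The insect first receives the wave as a moving observer: f₁ = f₀ · (v + u)/v = 64.99 × (334 + 2)/334 ≈ 65.4 kHz.
On reflection it acts as a source moving toward the stationary detector: f₂ = f₁ · v/(v − u) = 65.4 × 334/332 ≈ 65.8 kHz.
Equivalently f₂ = f₀ · (v + u)/(v − u).

65.8 kHz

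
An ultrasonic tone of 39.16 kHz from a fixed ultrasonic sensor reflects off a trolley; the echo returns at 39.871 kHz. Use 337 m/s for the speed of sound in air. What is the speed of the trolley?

3.0 m/s

Double Doppler shift off a moving reflector: f₂ = f₀ · (v + u)/(v − u) (u > 0 toward emitter).
Rearranging, u = v · (f₂ − f₀)/(f₂ + f₀) = 337 × 0.711/79.031 ≈ 3.0 m/s.
So the trolley is moving at 3.0 m/s toward the emitter.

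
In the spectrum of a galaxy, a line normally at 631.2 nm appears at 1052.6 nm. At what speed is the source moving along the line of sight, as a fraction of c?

λ'/λ₀ = 1.6676 > 1 (redshift), so the source is receding.
λ'/λ₀ = √((1 + β)/(1 − β)) for a receding source ⇒ β = (r² − 1)/(r² + 1) with r = λ'/λ₀.
β = (2.7809 − 1)/(2.7809 + 1) ≈ 0.471.

0.471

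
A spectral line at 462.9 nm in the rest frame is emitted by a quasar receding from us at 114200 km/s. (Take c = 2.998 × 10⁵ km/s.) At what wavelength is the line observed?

β = v/c = 114200/299800 = 0.3809.
Relativistic Doppler for wavelength: λ' = λ₀ · √((1 + β)/(1 − β)).
λ' = 462.9 × √(1.3809/0.6191) = 462.9 × 1.49352 ≈ 691.4 nm.

691.4 nm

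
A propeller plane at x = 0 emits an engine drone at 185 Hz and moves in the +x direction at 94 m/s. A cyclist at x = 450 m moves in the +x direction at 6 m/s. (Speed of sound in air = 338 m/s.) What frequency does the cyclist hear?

252 Hz

The observer lies on the +x side, so the source is heading toward the observer and the observer is heading away from the source.
With source approaching and observer receding, f' = f · (v − v_o)/(v − v_s).
f' = 185 × (338 − 6)/(338 − 94) = 185 × 332/244 ≈ 252 Hz.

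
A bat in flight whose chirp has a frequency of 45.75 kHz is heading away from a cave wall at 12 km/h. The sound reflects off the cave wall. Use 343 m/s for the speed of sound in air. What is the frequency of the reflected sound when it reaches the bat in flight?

44.9 kHz

12 km/h = 3.333 m/s.
The cave wall receives the sound from a moving source: f₁ = f₀ · v/(v + v_e) = 45.75 × 343/346.33 ≈ 45.3 kHz.
On the return leg the bat in flight is a moving observer: f₂ = f₁ · (v − v_e)/v = 45.3 × 339.67/343 ≈ 44.9 kHz.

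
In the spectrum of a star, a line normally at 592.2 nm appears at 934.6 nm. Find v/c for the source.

λ'/λ₀ = 1.5782 > 1 (redshift), so the source is receding.
λ'/λ₀ = √((1 + β)/(1 − β)) for a receding source ⇒ β = (r² − 1)/(r² + 1) with r = λ'/λ₀.
β = (2.4907 − 1)/(2.4907 + 1) ≈ 0.427.

0.427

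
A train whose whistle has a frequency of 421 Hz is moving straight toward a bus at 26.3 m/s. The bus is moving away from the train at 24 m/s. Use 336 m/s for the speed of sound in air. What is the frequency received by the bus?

With source approaching and observer receding, f' = f · (v − v_o)/(v − v_s).
f' = 421 × (336 − 24)/(336 − 26.3) = 421 × 312/309.7 ≈ 424 Hz.

424 Hz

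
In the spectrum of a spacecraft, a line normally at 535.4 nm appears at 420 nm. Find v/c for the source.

λ'/λ₀ = 0.7845 < 1 (blueshift), so the source is approaching.
λ'/λ₀ = √((1 − β)/(1 + β)) for an approaching source ⇒ β = (1 − r²)/(1 + r²) with r = λ'/λ₀.
β = (1 − 0.6154)/(1 + 0.6154) ≈ 0.238.

0.238c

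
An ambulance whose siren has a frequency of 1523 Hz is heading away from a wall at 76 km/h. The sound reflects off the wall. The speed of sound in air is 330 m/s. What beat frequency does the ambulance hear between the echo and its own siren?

76 km/h = 21.11 m/s.
The wall receives the sound from a moving source: f₁ = f₀ · v/(v + v_e) = 1523 × 330/351.11 ≈ 1431.4 Hz.
On the return leg the ambulance is a moving observer: f₂ = f₁ · (v − v_e)/v = 1431.4 × 308.89/330 ≈ 1339.9 Hz.
Equivalently f₂ = f₀ · (v − v_e)/(v + v_e).
Beat against the emitted tone: |f₂ − f₀| = 2v_e·f₀/(v + v_e) = 2 × 21.11 × 1523/351.11 ≈ 183 Hz.

183 Hz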